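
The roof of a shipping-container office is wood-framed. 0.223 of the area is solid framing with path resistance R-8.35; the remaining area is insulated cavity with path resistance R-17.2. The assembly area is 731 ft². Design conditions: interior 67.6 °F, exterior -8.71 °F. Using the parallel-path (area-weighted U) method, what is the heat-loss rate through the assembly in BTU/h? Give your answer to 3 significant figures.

4010 BTU/h

U_eff = 0.777/17.2 + 0.223/8.35 = 0.04517 + 0.02671 = 0.07188
R_eff = 1/U_eff = 13.91 ft²·°F·h/BTU
Q = 731 × (67.6 − (-8.71)) / 13.91 = 4010 BTU/h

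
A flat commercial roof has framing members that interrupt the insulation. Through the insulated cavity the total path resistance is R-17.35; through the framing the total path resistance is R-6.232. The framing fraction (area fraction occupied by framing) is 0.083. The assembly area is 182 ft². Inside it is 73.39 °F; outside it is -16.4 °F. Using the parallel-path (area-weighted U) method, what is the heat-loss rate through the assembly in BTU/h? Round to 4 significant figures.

U_eff = 0.917/17.35 + 0.083/6.232 = 0.052853 + 0.013318 = 0.066171
R_eff = 1/U_eff = 15.112 ft²·°F·h/BTU
Q = 182 × (73.39 − (-16.4)) / 15.112 = 1081.4 BTU/h

1081 BTU/h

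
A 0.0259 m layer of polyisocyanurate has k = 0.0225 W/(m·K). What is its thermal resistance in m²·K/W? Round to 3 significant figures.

1.15 m²·K/W

R = L/k = 0.0259/0.0225 = 1.151 m²·K/W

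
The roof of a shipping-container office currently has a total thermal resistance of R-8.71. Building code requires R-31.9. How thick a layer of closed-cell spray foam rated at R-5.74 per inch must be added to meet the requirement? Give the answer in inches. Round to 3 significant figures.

ΔR = 31.9 − 8.71 = 23.19 ft²·°F·h/BTU
L = ΔR / (R/in) = 23.19/5.74 = 4.04 in

4.04 in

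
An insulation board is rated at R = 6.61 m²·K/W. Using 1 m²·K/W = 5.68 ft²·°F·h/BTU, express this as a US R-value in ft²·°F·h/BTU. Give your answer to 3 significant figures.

R_US = 6.61 × 5.68 = 37.54

37.5 ft²·°F·h/BTU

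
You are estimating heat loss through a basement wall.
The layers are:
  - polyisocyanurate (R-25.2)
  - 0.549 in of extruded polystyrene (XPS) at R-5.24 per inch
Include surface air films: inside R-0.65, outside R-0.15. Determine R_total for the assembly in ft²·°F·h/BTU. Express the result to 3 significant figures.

28.9 ft²·°F·h/BTU

0.549 × 5.24 = 2.877
R_total = 0.65 + 25.2 + 2.877 + 0.15 = 28.88 ft²·°F·h/BTU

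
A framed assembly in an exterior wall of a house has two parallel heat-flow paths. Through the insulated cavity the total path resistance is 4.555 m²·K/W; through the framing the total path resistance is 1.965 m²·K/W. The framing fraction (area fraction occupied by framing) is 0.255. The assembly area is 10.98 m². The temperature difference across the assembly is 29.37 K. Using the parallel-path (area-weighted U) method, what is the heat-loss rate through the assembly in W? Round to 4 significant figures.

U_eff = 0.745/4.555 + 0.255/1.965 = 0.16356 + 0.12977 = 0.29333
R_eff = 1/U_eff = 3.4092 m²·K/W
Q = 10.98 × 29.37 / 3.4092 = 94.593 W

94.59 W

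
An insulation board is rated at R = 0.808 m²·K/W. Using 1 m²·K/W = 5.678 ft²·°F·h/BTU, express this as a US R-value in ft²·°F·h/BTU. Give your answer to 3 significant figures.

R_US = 0.808 × 5.678 = 4.588

4.59 ft²·°F·h/BTU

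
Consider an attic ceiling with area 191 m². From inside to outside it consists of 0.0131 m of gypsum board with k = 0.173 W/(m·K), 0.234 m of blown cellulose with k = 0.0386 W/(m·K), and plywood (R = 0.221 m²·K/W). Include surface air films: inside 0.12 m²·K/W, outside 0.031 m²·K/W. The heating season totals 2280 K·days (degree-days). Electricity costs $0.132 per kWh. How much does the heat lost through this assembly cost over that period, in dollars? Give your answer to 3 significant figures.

212 dollars

0.0131/0.173 = 0.07572
0.234/0.0386 = 6.062
R_total = 0.12 + 0.07572 + 6.062 + 0.221 + 0.031 = 6.51 m²·K/W
E = A × HDD × 24 / R / 1000 = 191 × 2280 × 24 / 6.51 / 1000 = 1605 kWh
Cost = 1605 × 0.132 = $211.9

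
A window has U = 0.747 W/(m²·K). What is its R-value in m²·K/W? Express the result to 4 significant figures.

1.339 m²·K/W

R = 1/U = 1/0.747 = 1.3387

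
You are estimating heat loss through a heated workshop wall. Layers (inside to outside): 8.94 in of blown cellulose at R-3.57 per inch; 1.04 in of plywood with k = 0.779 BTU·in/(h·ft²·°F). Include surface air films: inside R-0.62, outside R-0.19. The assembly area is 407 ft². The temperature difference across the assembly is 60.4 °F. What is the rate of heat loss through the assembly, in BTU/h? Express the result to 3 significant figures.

8.94 × 3.57 = 31.92
1.04/0.779 = 1.335
R_total = 0.62 + 31.92 + 1.335 + 0.19 = 34.06 ft²·°F·h/BTU
Q = A·ΔT/R = 407 × 60.4 / 34.06 = 721.7 BTU/h

722 BTU/h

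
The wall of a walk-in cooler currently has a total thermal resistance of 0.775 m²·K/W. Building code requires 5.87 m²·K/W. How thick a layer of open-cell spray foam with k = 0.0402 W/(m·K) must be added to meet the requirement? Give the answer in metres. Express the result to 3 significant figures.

ΔR = 5.87 − 0.775 = 5.095 m²·K/W
L = ΔR × k = 5.095 × 0.0402 = 0.2048 m

0.205 m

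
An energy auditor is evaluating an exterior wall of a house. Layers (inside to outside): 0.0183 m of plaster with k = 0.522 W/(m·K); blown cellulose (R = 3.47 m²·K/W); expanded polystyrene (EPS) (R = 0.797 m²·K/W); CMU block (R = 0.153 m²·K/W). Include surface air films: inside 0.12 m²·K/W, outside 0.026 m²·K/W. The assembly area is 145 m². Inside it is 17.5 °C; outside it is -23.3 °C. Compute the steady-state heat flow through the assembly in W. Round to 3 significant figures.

0.0183/0.522 = 0.03506
R_total = 0.12 + 0.03506 + 3.47 + 0.797 + 0.153 + 0.026 = 4.601 m²·K/W
Q = A·ΔT/R = 145 × (17.5 − (-23.3)) / 4.601 = 1286 W

1290 W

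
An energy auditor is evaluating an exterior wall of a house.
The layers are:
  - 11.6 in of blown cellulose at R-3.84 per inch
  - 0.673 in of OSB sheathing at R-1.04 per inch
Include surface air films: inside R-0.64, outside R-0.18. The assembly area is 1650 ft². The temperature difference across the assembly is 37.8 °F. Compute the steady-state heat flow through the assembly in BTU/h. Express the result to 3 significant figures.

1350 BTU/h

11.6 × 3.84 = 44.54
0.673 × 1.04 = 0.6999
R_total = 0.64 + 44.54 + 0.6999 + 0.18 = 46.06 ft²·°F·h/BTU
Q = A·ΔT/R = 1650 × 37.8 / 46.06 = 1354 BTU/h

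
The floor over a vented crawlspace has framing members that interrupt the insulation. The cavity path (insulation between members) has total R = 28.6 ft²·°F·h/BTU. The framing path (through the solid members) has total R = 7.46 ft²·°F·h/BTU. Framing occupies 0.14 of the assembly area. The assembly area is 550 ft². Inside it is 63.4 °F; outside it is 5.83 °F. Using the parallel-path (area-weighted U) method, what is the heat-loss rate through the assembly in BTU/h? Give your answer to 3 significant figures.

U_eff = 0.86/28.6 + 0.14/7.46 = 0.03007 + 0.01877 = 0.04884
R_eff = 1/U_eff = 20.48 ft²·°F·h/BTU
Q = 550 × (63.4 − 5.83) / 20.48 = 1546 BTU/h

1550 BTU/h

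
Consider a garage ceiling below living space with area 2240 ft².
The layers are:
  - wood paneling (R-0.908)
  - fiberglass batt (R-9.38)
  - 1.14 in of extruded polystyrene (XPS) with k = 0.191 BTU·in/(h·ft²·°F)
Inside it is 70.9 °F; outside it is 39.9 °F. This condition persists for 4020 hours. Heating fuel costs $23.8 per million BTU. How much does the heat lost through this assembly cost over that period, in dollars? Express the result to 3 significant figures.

409 dollars

1.14/0.191 = 5.969
R_total = 0.908 + 9.38 + 5.969 = 16.26 ft²·°F·h/BTU
Q = 2240 × (70.9 − 39.9) / 16.26 = 4271 BTU/h
E = 4271 × 4020 = 17170000 BTU
Cost = 17170000/10⁶ × 23.8 = $408.7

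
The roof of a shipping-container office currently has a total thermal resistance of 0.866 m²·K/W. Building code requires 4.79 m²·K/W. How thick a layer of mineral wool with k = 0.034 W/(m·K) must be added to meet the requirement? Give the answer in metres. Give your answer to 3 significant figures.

ΔR = 4.79 − 0.866 = 3.924 m²·K/W
L = ΔR × k = 3.924 × 0.034 = 0.1334 m

0.133 m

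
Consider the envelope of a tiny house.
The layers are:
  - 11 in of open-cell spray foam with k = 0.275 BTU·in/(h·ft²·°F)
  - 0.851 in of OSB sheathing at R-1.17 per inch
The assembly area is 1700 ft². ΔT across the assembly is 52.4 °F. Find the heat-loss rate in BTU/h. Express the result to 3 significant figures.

11/0.275 = 40
0.851 × 1.17 = 0.9957
R_total = 40 + 0.9957 = 41 ft²·°F·h/BTU
Q = A·ΔT/R = 1700 × 52.4 / 41 = 2173 BTU/h

2170 BTU/h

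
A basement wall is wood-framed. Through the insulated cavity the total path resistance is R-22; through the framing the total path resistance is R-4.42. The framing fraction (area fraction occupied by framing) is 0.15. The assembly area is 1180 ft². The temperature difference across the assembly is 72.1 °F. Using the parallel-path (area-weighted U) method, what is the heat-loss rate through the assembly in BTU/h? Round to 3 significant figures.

U_eff = 0.85/22 + 0.15/4.42 = 0.03864 + 0.03394 = 0.07257
R_eff = 1/U_eff = 13.78 ft²·°F·h/BTU
Q = 1180 × 72.1 / 13.78 = 6174 BTU/h

6170 BTU/h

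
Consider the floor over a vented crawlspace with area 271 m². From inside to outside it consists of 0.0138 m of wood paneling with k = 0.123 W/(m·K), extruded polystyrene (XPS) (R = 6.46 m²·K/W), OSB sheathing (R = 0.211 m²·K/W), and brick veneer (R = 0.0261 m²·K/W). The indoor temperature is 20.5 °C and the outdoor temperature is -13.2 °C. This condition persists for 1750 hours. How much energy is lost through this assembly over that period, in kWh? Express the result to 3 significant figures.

0.0138/0.123 = 0.1122
R_total = 0.1122 + 6.46 + 0.211 + 0.0261 = 6.809 m²·K/W
Q = 271 × (20.5 − (-13.2)) / 6.809 = 1341 W
E = 1341 W × 1750 h / 1000 = 2347 kWh

2350 kWh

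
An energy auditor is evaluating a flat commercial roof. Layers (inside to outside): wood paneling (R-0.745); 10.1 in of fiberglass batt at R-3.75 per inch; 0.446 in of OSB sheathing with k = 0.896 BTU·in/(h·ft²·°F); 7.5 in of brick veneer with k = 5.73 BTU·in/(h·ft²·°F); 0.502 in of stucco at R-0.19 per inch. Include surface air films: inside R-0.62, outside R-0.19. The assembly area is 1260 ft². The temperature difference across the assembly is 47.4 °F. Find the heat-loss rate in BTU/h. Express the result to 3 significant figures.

10.1 × 3.75 = 37.88
0.446/0.896 = 0.4978
7.5/5.73 = 1.309
0.502 × 0.19 = 0.09538
R_total = 0.62 + 0.745 + 37.88 + 0.4978 + 1.309 + 0.09538 + 0.19 = 41.33 ft²·°F·h/BTU
Q = A·ΔT/R = 1260 × 47.4 / 41.33 = 1445 BTU/h

1440 BTU/h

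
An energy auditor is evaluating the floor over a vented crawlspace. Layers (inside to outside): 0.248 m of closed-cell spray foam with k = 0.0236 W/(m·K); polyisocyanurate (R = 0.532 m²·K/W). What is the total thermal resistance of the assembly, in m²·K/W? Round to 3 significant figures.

0.248/0.0236 = 10.51
R_total = 10.51 + 0.532 = 11.04 m²·K/W

11.0 m²·K/W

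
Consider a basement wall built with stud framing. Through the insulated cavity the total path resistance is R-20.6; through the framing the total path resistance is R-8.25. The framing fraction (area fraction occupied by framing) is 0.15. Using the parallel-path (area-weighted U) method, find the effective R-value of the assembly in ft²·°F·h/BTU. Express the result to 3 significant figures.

U_eff = 0.85/20.6 + 0.15/8.25 = 0.04126 + 0.01818 = 0.05944
R_eff = 1/U_eff = 16.82 ft²·°F·h/BTU

16.8 ft²·°F·h/BTU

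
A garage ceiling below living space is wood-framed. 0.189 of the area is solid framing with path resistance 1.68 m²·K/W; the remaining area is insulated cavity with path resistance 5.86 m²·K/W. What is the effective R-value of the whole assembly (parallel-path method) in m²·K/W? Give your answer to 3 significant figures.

3.99 m²·K/W

U_eff = 0.811/5.86 + 0.189/1.68 = 0.1384 + 0.1125 = 0.2509
R_eff = 1/U_eff = 3.986 m²·K/W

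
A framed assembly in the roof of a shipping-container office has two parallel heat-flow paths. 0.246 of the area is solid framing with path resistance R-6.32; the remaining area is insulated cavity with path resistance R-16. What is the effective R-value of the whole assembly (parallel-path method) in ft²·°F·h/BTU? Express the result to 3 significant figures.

U_eff = 0.754/16 + 0.246/6.32 = 0.04713 + 0.03892 = 0.08605
R_eff = 1/U_eff = 11.62 ft²·°F·h/BTU

11.6 ft²·°F·h/BTU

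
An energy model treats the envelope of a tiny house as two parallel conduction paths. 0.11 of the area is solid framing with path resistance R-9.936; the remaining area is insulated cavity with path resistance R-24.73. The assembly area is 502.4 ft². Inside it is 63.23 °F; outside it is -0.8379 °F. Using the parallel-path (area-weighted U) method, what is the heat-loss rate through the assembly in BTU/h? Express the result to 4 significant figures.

1515 BTU/h

U_eff = 0.89/24.73 + 0.11/9.936 = 0.035989 + 0.011071 = 0.04706
R_eff = 1/U_eff = 21.25 ft²·°F·h/BTU
Q = 502.4 × (63.23 − (-0.8379)) / 21.25 = 1514.7 BTU/h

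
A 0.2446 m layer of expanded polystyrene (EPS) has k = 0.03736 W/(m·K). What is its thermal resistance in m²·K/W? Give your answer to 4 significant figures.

R = L/k = 0.2446/0.03736 = 6.5471 m²·K/W

6.547 m²·K/W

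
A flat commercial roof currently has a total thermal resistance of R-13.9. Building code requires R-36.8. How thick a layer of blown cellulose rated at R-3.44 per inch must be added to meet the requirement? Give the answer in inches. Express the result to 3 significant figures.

6.66 in

ΔR = 36.8 − 13.9 = 22.9 ft²·°F·h/BTU
L = ΔR / (R/in) = 22.9/3.44 = 6.657 in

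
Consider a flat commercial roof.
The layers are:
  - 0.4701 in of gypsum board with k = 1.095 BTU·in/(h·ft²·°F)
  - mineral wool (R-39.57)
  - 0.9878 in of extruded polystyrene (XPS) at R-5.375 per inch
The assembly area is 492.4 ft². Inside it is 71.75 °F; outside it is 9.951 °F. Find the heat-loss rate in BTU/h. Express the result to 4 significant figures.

0.4701/1.095 = 0.42932
0.9878 × 5.375 = 5.3094
R_total = 0.42932 + 39.57 + 5.3094 = 45.309 ft²·°F·h/BTU
Q = A·ΔT/R = 492.4 × (71.75 − 9.951) / 45.309 = 671.61 BTU/h

671.6 BTU/h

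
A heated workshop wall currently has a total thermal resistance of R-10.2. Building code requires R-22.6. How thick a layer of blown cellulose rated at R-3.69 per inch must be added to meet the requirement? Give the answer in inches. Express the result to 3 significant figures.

ΔR = 22.6 − 10.2 = 12.4 ft²·°F·h/BTU
L = ΔR / (R/in) = 12.4/3.69 = 3.36 in

3.36 in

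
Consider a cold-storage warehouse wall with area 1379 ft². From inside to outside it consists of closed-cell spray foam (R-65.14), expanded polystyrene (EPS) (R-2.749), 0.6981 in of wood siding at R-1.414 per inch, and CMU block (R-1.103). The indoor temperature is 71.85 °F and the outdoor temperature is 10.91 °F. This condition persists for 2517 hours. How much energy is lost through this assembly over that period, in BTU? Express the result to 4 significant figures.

3023000 BTU

0.6981 × 1.414 = 0.98711
R_total = 65.14 + 2.749 + 0.98711 + 1.103 = 69.979 ft²·°F·h/BTU
Q = 1379 × (71.85 − 10.91) / 69.979 = 1200.9 BTU/h
E = 1200.9 × 2517 = 3022600 BTU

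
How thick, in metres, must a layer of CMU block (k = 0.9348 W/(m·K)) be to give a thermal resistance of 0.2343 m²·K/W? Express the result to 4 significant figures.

L = R·k = 0.2343 × 0.9348 = 0.21902 m

0.2190 m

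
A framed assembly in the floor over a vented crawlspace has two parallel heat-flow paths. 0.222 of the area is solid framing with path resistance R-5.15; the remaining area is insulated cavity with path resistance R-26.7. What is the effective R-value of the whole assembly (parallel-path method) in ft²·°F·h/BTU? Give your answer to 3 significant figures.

U_eff = 0.778/26.7 + 0.222/5.15 = 0.02914 + 0.04311 = 0.07225
R_eff = 1/U_eff = 13.84 ft²·°F·h/BTU

13.8 ft²·°F·h/BTU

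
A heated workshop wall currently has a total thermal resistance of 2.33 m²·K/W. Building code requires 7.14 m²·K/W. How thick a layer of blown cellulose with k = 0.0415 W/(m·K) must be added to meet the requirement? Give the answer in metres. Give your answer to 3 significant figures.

0.200 m

ΔR = 7.14 − 2.33 = 4.81 m²·K/W
L = ΔR × k = 4.81 × 0.0415 = 0.1996 m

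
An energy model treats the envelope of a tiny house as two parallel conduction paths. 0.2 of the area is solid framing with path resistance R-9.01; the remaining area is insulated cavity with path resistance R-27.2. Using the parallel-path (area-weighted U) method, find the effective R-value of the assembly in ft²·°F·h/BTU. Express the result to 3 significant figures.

U_eff = 0.8/27.2 + 0.2/9.01 = 0.02941 + 0.0222 = 0.05161
R_eff = 1/U_eff = 19.38 ft²·°F·h/BTU

19.4 ft²·°F·h/BTU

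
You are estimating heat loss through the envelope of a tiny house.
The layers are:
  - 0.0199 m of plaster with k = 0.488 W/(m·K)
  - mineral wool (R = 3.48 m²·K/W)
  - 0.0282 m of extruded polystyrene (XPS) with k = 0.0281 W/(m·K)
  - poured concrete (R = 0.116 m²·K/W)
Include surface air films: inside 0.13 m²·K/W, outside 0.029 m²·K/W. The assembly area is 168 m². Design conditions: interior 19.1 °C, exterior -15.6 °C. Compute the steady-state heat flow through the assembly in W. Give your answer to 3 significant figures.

1210 W

0.0199/0.488 = 0.04078
0.0282/0.0281 = 1.004
R_total = 0.13 + 0.04078 + 3.48 + 1.004 + 0.116 + 0.029 = 4.799 m²·K/W
Q = A·ΔT/R = 168 × (19.1 − (-15.6)) / 4.799 = 1215 W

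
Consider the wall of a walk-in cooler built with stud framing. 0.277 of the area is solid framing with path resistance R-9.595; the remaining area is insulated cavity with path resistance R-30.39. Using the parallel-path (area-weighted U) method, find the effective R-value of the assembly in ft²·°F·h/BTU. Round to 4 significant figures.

U_eff = 0.723/30.39 + 0.277/9.595 = 0.023791 + 0.028869 = 0.05266
R_eff = 1/U_eff = 18.99 ft²·°F·h/BTU

18.99 ft²·°F·h/BTU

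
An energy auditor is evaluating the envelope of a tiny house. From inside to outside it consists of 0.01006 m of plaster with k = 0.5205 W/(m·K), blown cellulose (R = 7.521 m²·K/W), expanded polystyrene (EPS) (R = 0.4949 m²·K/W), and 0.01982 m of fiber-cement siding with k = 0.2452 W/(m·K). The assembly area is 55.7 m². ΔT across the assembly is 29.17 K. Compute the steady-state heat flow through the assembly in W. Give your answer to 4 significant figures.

200.2 W

0.01006/0.5205 = 0.019328
0.01982/0.2452 = 0.080832
R_total = 0.019328 + 7.521 + 0.4949 + 0.080832 = 8.1161 m²·K/W
Q = A·ΔT/R = 55.7 × 29.17 / 8.1161 = 200.19 W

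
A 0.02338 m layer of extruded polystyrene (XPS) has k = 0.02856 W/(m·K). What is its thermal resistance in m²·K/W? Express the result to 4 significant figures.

R = L/k = 0.02338/0.02856 = 0.81863 m²·K/W

0.8186 m²·K/W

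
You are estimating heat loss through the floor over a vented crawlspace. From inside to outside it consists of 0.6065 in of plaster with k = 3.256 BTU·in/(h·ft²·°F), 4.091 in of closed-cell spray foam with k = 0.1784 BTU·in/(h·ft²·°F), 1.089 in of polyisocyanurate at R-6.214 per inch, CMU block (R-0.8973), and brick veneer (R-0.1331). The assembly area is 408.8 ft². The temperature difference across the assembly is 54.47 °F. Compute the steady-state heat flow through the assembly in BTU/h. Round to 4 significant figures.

720.3 BTU/h

0.6065/3.256 = 0.18627
4.091/0.1784 = 22.932
1.089 × 6.214 = 6.767
R_total = 0.18627 + 22.932 + 6.767 + 0.8973 + 0.1331 = 30.915 ft²·°F·h/BTU
Q = A·ΔT/R = 408.8 × 54.47 / 30.915 = 720.27 BTU/h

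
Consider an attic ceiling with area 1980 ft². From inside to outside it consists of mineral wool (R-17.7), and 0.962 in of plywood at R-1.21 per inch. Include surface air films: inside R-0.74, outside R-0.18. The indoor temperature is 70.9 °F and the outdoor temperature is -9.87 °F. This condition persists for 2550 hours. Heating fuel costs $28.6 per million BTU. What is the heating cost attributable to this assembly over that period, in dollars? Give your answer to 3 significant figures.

0.962 × 1.21 = 1.164
R_total = 0.74 + 17.7 + 1.164 + 0.18 = 19.78 ft²·°F·h/BTU
Q = 1980 × (70.9 − (-9.87)) / 19.78 = 8084 BTU/h
E = 8084 × 2550 = 20610000 BTU
Cost = 20610000/10⁶ × 28.6 = $589.5

590 dollars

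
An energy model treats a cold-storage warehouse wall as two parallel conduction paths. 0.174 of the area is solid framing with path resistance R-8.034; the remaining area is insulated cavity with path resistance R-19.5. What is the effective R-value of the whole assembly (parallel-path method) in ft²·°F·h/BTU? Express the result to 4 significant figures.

U_eff = 0.826/19.5 + 0.174/8.034 = 0.042359 + 0.021658 = 0.064017
R_eff = 1/U_eff = 15.621 ft²·°F·h/BTU

15.62 ft²·°F·h/BTU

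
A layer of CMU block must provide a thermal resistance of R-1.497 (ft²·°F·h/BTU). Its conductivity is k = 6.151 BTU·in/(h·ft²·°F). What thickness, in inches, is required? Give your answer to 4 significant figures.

9.208 in

L = R × k = 1.497 × 6.151 = 9.208 in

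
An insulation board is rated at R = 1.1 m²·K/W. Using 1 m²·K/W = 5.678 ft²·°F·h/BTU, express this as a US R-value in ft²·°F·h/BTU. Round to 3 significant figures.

R_US = 1.1 × 5.678 = 6.246

6.25 ft²·°F·h/BTU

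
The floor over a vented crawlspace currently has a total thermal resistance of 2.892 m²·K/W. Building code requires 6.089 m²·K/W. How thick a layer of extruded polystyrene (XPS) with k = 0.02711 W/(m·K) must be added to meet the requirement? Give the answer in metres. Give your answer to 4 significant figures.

ΔR = 6.089 − 2.892 = 3.197 m²·K/W
L = ΔR × k = 3.197 × 0.02711 = 0.086671 m

0.08667 m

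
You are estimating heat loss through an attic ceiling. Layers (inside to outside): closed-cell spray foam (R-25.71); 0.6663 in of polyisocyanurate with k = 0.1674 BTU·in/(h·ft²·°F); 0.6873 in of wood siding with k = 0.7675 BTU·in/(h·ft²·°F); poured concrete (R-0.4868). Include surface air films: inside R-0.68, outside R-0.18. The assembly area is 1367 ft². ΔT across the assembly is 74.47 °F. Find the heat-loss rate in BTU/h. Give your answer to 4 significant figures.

3188 BTU/h

0.6663/0.1674 = 3.9803
0.6873/0.7675 = 0.8955
R_total = 0.68 + 25.71 + 3.9803 + 0.8955 + 0.4868 + 0.18 = 31.933 ft²·°F·h/BTU
Q = A·ΔT/R = 1367 × 74.47 / 31.933 = 3188 BTU/h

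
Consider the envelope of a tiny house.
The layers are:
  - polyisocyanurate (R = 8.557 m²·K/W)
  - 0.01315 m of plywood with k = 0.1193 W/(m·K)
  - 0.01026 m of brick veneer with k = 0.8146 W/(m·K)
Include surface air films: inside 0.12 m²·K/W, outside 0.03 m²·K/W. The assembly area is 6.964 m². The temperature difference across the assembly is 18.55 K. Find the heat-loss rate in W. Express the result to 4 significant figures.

14.63 W

0.01315/0.1193 = 0.11023
0.01026/0.8146 = 0.012595
R_total = 0.12 + 8.557 + 0.11023 + 0.012595 + 0.03 = 8.8298 m²·K/W
Q = A·ΔT/R = 6.964 × 18.55 / 8.8298 = 14.63 W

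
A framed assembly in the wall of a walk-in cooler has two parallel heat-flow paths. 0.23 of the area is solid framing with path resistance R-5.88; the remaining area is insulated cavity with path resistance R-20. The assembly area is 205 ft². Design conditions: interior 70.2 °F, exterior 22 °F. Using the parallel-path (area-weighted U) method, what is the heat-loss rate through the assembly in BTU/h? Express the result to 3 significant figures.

U_eff = 0.77/20 + 0.23/5.88 = 0.0385 + 0.03912 = 0.07762
R_eff = 1/U_eff = 12.88 ft²·°F·h/BTU
Q = 205 × (70.2 − 22) / 12.88 = 766.9 BTU/h

767 BTU/h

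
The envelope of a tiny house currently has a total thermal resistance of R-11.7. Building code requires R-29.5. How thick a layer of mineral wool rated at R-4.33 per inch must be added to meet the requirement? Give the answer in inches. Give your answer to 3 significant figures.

ΔR = 29.5 − 11.7 = 17.8 ft²·°F·h/BTU
L = ΔR / (R/in) = 17.8/4.33 = 4.111 in

4.11 in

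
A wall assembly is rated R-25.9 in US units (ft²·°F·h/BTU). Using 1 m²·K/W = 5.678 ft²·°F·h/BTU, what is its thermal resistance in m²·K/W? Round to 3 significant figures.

R_SI = 25.9/5.678 = 4.561

4.56 m²·K/W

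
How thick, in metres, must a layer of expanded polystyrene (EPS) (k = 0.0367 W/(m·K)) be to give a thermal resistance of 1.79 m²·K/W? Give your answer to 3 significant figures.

L = R·k = 1.79 × 0.0367 = 0.06569 m

0.0657 m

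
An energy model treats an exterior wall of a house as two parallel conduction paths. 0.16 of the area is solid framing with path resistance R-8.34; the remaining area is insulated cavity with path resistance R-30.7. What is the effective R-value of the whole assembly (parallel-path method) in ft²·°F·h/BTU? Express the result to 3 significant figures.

U_eff = 0.84/30.7 + 0.16/8.34 = 0.02736 + 0.01918 = 0.04655
R_eff = 1/U_eff = 21.48 ft²·°F·h/BTU

21.5 ft²·°F·h/BTU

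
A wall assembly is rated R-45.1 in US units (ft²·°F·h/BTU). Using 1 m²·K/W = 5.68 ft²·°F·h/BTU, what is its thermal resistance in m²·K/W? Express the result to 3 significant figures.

R_SI = 45.1/5.68 = 7.94

7.94 m²·K/W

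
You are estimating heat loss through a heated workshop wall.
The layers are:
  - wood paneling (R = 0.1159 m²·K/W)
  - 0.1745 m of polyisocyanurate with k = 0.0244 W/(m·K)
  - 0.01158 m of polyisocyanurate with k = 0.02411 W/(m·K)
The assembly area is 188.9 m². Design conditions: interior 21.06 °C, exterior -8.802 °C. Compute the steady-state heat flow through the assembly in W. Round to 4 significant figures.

728.1 W

0.1745/0.0244 = 7.1516
0.01158/0.02411 = 0.4803
R_total = 0.1159 + 7.1516 + 0.4803 = 7.7478 m²·K/W
Q = A·ΔT/R = 188.9 × (21.06 − (-8.802)) / 7.7478 = 728.07 W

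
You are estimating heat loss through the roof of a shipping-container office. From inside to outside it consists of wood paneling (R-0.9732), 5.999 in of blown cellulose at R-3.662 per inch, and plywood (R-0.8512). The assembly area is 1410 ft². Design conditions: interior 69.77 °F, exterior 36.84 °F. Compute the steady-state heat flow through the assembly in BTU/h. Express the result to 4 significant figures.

5.999 × 3.662 = 21.968
R_total = 0.9732 + 21.968 + 0.8512 = 23.793 ft²·°F·h/BTU
Q = A·ΔT/R = 1410 × (69.77 − 36.84) / 23.793 = 1951.5 BTU/h

1951 BTU/h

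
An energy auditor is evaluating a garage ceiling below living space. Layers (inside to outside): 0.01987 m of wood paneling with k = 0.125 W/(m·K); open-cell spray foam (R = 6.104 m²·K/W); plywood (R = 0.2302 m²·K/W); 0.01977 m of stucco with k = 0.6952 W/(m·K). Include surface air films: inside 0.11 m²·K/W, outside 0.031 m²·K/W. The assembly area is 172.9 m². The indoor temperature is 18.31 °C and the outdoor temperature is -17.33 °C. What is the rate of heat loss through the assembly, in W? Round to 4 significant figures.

0.01987/0.125 = 0.15896
0.01977/0.6952 = 0.028438
R_total = 0.11 + 0.15896 + 6.104 + 0.2302 + 0.028438 + 0.031 = 6.6626 m²·K/W
Q = A·ΔT/R = 172.9 × (18.31 − (-17.33)) / 6.6626 = 924.89 W

924.9 W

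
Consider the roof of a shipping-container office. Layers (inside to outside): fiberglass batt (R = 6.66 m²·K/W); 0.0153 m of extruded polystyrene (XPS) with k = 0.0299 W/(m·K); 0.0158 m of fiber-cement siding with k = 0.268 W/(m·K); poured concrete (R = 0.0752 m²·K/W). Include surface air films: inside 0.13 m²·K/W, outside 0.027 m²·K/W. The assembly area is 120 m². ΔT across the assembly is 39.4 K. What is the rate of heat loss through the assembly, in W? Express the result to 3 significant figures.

0.0153/0.0299 = 0.5117
0.0158/0.268 = 0.05896
R_total = 0.13 + 6.66 + 0.5117 + 0.05896 + 0.0752 + 0.027 = 7.463 m²·K/W
Q = A·ΔT/R = 120 × 39.4 / 7.463 = 633.5 W

634 W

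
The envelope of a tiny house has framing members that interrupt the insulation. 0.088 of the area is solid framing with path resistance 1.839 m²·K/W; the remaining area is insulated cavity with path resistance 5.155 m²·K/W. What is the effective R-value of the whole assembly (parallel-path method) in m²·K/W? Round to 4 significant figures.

4.449 m²·K/W

U_eff = 0.912/5.155 + 0.088/1.839 = 0.17692 + 0.047852 = 0.22477
R_eff = 1/U_eff = 4.449 m²·K/W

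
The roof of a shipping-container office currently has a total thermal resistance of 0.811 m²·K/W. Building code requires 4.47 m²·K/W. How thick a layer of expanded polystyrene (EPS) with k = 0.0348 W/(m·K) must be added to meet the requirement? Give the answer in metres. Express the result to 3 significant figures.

ΔR = 4.47 − 0.811 = 3.659 m²·K/W
L = ΔR × k = 3.659 × 0.0348 = 0.1273 m

0.127 m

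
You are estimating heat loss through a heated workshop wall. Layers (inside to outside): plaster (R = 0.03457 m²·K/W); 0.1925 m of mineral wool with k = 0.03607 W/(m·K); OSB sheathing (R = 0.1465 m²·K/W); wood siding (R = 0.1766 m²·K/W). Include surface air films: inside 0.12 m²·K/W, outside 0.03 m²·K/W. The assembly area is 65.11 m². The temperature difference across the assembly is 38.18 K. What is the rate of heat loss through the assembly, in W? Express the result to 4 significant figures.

425.3 W

0.1925/0.03607 = 5.3368
R_total = 0.12 + 0.03457 + 5.3368 + 0.1465 + 0.1766 + 0.03 = 5.8445 m²·K/W
Q = A·ΔT/R = 65.11 × 38.18 / 5.8445 = 425.34 W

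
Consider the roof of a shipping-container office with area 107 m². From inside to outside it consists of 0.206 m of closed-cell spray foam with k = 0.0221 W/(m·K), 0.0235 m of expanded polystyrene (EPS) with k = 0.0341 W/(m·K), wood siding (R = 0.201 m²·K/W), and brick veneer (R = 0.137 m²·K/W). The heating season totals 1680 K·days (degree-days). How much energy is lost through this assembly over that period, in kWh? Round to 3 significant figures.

0.206/0.0221 = 9.321
0.0235/0.0341 = 0.6891
R_total = 9.321 + 0.6891 + 0.201 + 0.137 = 10.35 m²·K/W
E = A × HDD × 24 / R / 1000 = 107 × 1680 × 24 / 10.35 / 1000 = 416.9 kWh

417 kWh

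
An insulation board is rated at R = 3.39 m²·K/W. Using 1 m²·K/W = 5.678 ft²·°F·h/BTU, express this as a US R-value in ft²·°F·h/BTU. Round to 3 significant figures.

R_US = 3.39 × 5.678 = 19.25

19.2 ft²·°F·h/BTU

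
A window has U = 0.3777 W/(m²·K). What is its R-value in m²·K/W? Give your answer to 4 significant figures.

R = 1/U = 1/0.3777 = 2.6476

2.648 m²·K/W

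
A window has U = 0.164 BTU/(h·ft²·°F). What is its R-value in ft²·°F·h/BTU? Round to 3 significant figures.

6.10 ft²·°F·h/BTU

R = 1/U = 1/0.164 = 6.098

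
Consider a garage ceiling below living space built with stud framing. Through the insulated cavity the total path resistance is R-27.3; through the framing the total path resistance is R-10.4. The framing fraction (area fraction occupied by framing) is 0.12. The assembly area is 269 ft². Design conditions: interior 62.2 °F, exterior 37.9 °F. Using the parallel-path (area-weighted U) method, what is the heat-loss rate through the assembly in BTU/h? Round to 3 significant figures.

U_eff = 0.88/27.3 + 0.12/10.4 = 0.03223 + 0.01154 = 0.04377
R_eff = 1/U_eff = 22.85 ft²·°F·h/BTU
Q = 269 × (62.2 − 37.9) / 22.85 = 286.1 BTU/h

286 BTU/h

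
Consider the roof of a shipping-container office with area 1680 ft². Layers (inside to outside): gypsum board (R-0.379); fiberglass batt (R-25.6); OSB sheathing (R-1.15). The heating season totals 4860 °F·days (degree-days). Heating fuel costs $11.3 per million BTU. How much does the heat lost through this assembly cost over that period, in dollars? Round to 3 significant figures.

R_total = 0.379 + 25.6 + 1.15 = 27.13 ft²·°F·h/BTU
E = A × HDD × 24 / R = 1680 × 4860 × 24 / 27.13 = 7223000 BTU
Cost = 7223000/10⁶ × 11.3 = $81.62

81.6 dollars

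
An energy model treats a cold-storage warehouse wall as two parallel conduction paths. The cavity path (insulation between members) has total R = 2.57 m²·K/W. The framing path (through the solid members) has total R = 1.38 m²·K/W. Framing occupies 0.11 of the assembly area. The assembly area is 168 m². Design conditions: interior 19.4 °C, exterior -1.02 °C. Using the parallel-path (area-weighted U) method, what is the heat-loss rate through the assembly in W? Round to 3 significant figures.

U_eff = 0.89/2.57 + 0.11/1.38 = 0.3463 + 0.07971 = 0.426
R_eff = 1/U_eff = 2.347 m²·K/W
Q = 168 × (19.4 − (-1.02)) / 2.347 = 1461 W

1460 W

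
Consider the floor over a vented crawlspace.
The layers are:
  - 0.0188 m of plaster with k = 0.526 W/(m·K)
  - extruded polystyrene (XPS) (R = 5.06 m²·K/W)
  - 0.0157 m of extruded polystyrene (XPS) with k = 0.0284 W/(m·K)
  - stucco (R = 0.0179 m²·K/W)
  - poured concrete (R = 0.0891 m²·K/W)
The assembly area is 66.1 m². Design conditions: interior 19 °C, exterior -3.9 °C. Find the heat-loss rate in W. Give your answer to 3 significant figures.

0.0188/0.526 = 0.03574
0.0157/0.0284 = 0.5528
R_total = 0.03574 + 5.06 + 0.5528 + 0.0179 + 0.0891 = 5.756 m²·K/W
Q = A·ΔT/R = 66.1 × (19 − (-3.9)) / 5.756 = 263 W

263 W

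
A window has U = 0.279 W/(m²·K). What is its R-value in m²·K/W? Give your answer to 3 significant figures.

3.58 m²·K/W

R = 1/U = 1/0.279 = 3.584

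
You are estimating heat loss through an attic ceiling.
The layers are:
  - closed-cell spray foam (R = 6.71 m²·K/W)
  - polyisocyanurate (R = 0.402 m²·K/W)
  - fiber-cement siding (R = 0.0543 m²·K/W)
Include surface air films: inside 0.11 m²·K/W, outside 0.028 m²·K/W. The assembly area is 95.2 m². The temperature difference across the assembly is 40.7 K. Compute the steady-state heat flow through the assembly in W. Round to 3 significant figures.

530 W

R_total = 0.11 + 6.71 + 0.402 + 0.0543 + 0.028 = 7.304 m²·K/W
Q = A·ΔT/R = 95.2 × 40.7 / 7.304 = 530.5 W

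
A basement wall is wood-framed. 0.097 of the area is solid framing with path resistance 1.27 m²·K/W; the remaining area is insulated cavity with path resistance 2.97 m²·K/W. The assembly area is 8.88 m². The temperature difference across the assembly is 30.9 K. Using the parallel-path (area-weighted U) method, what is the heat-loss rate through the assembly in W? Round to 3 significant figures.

U_eff = 0.903/2.97 + 0.097/1.27 = 0.304 + 0.07638 = 0.3804
R_eff = 1/U_eff = 2.629 m²·K/W
Q = 8.88 × 30.9 / 2.629 = 104.4 W

104 W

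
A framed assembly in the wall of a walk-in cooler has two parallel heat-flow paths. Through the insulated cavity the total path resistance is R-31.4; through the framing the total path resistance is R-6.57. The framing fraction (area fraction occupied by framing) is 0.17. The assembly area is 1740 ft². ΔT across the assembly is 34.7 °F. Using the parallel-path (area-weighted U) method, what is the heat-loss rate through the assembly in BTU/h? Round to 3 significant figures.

U_eff = 0.83/31.4 + 0.17/6.57 = 0.02643 + 0.02588 = 0.05231
R_eff = 1/U_eff = 19.12 ft²·°F·h/BTU
Q = 1740 × 34.7 / 19.12 = 3158 BTU/h

3160 BTU/h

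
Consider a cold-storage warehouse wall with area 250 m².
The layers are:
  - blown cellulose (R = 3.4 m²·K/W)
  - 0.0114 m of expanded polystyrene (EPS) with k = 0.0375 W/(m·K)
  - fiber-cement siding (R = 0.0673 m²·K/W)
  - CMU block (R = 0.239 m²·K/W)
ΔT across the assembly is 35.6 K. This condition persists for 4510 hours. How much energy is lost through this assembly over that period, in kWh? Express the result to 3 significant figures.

10000 kWh

0.0114/0.0375 = 0.304
R_total = 3.4 + 0.304 + 0.0673 + 0.239 = 4.01 m²·K/W
Q = 250 × 35.6 / 4.01 = 2219 W
E = 2219 W × 4510 h / 1000 = 10010 kWh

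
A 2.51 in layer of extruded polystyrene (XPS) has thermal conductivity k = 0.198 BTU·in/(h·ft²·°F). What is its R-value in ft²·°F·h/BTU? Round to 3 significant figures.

12.7 ft²·°F·h/BTU

R = L/k = 2.51/0.198 = 12.68 ft²·°F·h/BTU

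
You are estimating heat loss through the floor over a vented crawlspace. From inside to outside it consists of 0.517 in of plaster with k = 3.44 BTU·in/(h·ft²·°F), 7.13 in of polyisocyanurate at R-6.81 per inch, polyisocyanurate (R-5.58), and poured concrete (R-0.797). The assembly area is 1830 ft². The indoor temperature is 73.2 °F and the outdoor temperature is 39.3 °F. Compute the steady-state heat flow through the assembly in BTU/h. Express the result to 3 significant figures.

1130 BTU/h

0.517/3.44 = 0.1503
7.13 × 6.81 = 48.56
R_total = 0.1503 + 48.56 + 5.58 + 0.797 = 55.08 ft²·°F·h/BTU
Q = A·ΔT/R = 1830 × (73.2 − 39.3) / 55.08 = 1126 BTU/h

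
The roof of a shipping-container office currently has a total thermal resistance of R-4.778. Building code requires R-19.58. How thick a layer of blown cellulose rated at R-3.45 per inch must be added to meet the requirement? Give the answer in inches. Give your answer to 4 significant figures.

ΔR = 19.58 − 4.778 = 14.802 ft²·°F·h/BTU
L = ΔR / (R/in) = 14.802/3.45 = 4.2904 in

4.290 in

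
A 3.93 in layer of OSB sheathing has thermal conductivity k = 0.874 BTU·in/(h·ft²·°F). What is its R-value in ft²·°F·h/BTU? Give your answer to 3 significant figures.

4.50 ft²·°F·h/BTU

R = L/k = 3.93/0.874 = 4.497 ft²·°F·h/BTU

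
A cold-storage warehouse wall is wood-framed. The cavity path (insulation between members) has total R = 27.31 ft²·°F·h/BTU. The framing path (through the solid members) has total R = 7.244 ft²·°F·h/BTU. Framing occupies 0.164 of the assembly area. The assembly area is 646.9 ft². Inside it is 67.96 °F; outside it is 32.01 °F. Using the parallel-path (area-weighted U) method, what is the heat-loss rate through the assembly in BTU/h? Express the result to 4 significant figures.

U_eff = 0.836/27.31 + 0.164/7.244 = 0.030611 + 0.022639 = 0.053251
R_eff = 1/U_eff = 18.779 ft²·°F·h/BTU
Q = 646.9 × (67.96 − 32.01) / 18.779 = 1238.4 BTU/h

1238 BTU/h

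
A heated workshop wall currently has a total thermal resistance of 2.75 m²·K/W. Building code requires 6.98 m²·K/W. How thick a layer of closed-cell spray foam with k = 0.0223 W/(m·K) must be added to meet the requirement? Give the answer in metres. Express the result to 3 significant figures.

0.0943 m

ΔR = 6.98 − 2.75 = 4.23 m²·K/W
L = ΔR × k = 4.23 × 0.0223 = 0.09433 m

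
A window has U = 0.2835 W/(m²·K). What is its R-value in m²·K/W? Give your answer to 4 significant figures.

R = 1/U = 1/0.2835 = 3.5273

3.527 m²·K/W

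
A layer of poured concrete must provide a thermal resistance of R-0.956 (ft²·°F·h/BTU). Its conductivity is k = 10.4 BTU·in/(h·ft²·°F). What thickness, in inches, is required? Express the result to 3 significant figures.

9.94 in

L = R × k = 0.956 × 10.4 = 9.942 in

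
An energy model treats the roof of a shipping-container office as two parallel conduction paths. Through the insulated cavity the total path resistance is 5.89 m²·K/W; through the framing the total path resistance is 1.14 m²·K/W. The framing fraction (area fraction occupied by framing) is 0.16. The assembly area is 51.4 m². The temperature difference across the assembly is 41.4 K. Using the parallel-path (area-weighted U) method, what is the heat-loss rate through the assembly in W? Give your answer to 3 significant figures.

U_eff = 0.84/5.89 + 0.16/1.14 = 0.1426 + 0.1404 = 0.283
R_eff = 1/U_eff = 3.534 m²·K/W
Q = 51.4 × 41.4 / 3.534 = 602.1 W

602 W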